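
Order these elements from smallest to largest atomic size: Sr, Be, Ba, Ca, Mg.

Be is in period 2, group 2; Mg is in period 3, group 2; Ca is in period 4, group 2; Sr is in period 5, group 2; Ba is in period 6, group 2.
Radius decreases left→right (rising Z_eff, same n) and increases top→bottom (higher n).
All are in group 2, so atomic radius increases down the group.
So from smallest to largest: Be < Mg < Ca < Sr < Ba.

Be, Mg, Ca, Sr, Ba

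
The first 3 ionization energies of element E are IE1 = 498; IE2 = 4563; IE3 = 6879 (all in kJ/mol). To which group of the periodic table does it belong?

Group 1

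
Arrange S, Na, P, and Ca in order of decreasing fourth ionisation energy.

Consider each +3 ion: S³⁺ still has 3 valence electrons; Na³⁺ is already 2 electrons into the core; P³⁺ still has 2 valence electrons; Ca³⁺ is already 1 electron into the core.
Breaking into a closed-shell core is much more expensive than removing a leftover valence electron — Ca and Na have the largest IE_4 here.
Valence configurations: S³⁺ [Ne]3s²3p¹, P³⁺ [Ne]3s².
S³⁺ loses a lone 3p electron whereas P³⁺ must break into a filled 3s² pair, so IE_4(P) > IE_4(S) even though S has the higher nuclear charge.
Approximate IE_4 values (kJ/mol): S 4556, Na 9543, P 4964, Ca 6491.
Hence IE_4: S < P < Ca < Na.

Na, Ca, P, S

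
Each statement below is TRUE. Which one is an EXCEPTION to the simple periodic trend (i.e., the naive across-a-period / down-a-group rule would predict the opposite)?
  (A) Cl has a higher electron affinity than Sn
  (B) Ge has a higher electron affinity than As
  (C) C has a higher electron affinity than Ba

(B)

The general trend: electron affinity increases across a period and decreases down a group.
(A) Cl (period 3, group 17) vs Sn (period 5, group 14): the stated order agrees with the simple trend.
(B) Ge (period 4, group 14) vs As (period 4, group 15): the stated order contradicts the simple trend.
(C) C (period 2, group 14) vs Ba (period 6, group 2): the stated order agrees with the simple trend.
The exception is (B): adding an electron to As's half-filled 4p³ is unfavourable, so Ge (4p²) has the more exothermic EA.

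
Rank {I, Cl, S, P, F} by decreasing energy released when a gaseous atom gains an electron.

Cl, F, I, S, P

F is in period 2, group 17; P is in period 3, group 15; S is in period 3, group 16; Cl is in period 3, group 17; I is in period 5, group 17.
Atoms with high Z_eff and room in the valence shell (especially the halogens) have the most exothermic electron affinities.
These span different periods and groups, so the two trends combine.
S > P: S lies to the right of P in period 3, so the across-period effect alone puts S higher.
I > S: the two effects oppose for this pair; the across-period effect wins (295 vs 200 kJ/mol).
F > I: they share group 17; the group trend gives F the larger value.
Cl > F: this pair runs against the simple trend — see the exception note.
Note the exception: Cl has a higher electron affinity than F, contrary to the simple trend — F's small 2p subshell makes the incoming electron feel strong e⁻–e⁻ repulsion, so Cl actually releases more energy on gaining an electron.
Approximate values (kJ/mol): F 328, P 72, S 200, Cl 349, I 295.
So from highest to lowest: Cl > F > I > S > P.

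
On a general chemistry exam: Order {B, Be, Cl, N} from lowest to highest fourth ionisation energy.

Cl, N, Be, B

The fourth ionization energy removes an electron from the +3 ion. For each element: B³⁺ is the bare [He] core; Be³⁺ is already 1 electron into the core; Cl³⁺ still has 4 valence electrons; N³⁺ still has 2 valence electrons.
Core electrons are held far more tightly than valence electrons, so Be and B top the IE_4 order.
Valence configurations: Cl³⁺ [Ne]3s²3p², N³⁺ [He]2s².
Approximate IE_4 values (kJ/mol): B 25026, Be 21007, Cl 5159, N 7475.
Hence IE_4: Cl < N < Be < B.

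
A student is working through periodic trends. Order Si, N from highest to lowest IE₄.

N > Si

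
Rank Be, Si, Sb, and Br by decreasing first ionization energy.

Br > Be > Sb > Si

Be is in period 2, group 2; Si is in period 3, group 14; Br is in period 4, group 17; Sb is in period 5, group 15.
IE₁ increases left→right with effective nuclear charge and decreases top→bottom as the valence shell moves farther out.
Neither a single period nor a single group — weigh both effects.
Sb > Si: period and group pull opposite ways; the across-period shift dominates (831 vs 786 kJ/mol).
Be > Sb: the two effects oppose for this pair; the down-group effect wins (900 vs 831 kJ/mol).
Br > Be: period and group pull opposite ways; the across-period shift dominates (1140 vs 900 kJ/mol).
For reference (kJ/mol): Be 900, Si 786, Br 1140, Sb 831.
So from highest to lowest: Br > Be > Sb > Si.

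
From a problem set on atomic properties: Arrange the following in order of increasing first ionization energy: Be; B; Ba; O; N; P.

Ba, B, Be, P, O, N

Removing the outermost electron gets harder across a period and easier down a group.
These span different periods and groups, so the two trends combine.
B > Ba: both effects reinforce here, so B is clearly the higher of the two.
Be > B: this pair runs against the simple trend — see the exception note.
P > Be: period and group pull opposite ways; the across-period shift dominates (1012 vs 900 kJ/mol).
O > P: relative to P, both the across-period and down-group shifts push O's first ionization energy up.
N > O: this pair runs against the simple trend — see the exception note.
Note the exception: Be has a higher first ionization energy than B, contrary to the simple trend — removing B's lone 2p electron is easier than breaking Be's filled 2s².
Note the exception: N has a higher first ionization energy than O, contrary to the simple trend — pairing an electron in O's 2p⁴ costs repulsion energy, so O ionizes more easily than half-filled N (2p³).
For reference (kJ/mol): Be 900, B 801, N 1402, O 1314, P 1012, Ba 503.
So from lowest to highest: Ba < B < Be < P < O < N.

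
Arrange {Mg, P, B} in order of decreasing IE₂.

B > P > Mg

After 1 electron has been removed, what remains? Mg⁺ still has 1 valence electron; P⁺ still has 4 valence electrons; B⁺ still has 2 valence electrons.
All are still removing valence electrons, so compare the +1 ions as you would atoms: IE_2 generally rises across a period (higher Z_eff) and falls down a group (larger shell), subject to the usual subshell exceptions.
Valence configurations: Mg⁺ [Ne]3s¹, P⁺ [Ne]3s²3p², B⁺ [He]2s².
Approximate IE_2 values (kJ/mol): Mg 1451, P 1907, B 2427.
Hence IE_2: Mg < P < B.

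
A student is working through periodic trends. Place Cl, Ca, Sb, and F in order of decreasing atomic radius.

Moving right in a period, electrons are added to the same shell under a stronger nuclear pull, so atoms get smaller; moving down, a new shell is opened and atoms get larger.
These span different periods and groups, so the two trends combine.
Cl > F: they share group 17; the group trend gives Cl the larger value.
Sb > Cl: both effects reinforce here, so Sb is clearly the larger of the two.
Ca > Sb: the two effects oppose for this pair; the across-period effect wins (171 vs 140 pm).
Approximate values (pm): F 64, Cl 99, Ca 171, Sb 140.
So from largest to smallest: Ca > Sb > Cl > F.

Ca > Sb > Cl > F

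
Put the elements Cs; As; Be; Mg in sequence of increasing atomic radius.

Be < As < Mg < Cs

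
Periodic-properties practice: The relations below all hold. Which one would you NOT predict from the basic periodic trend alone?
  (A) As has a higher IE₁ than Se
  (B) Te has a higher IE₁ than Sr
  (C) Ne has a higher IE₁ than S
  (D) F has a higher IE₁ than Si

(A)

The general trend: IE₁ increases across a period and decreases down a group.
(A) As (period 4, group 15) vs Se (period 4, group 16): the stated order contradicts the simple trend.
(B) Te (period 5, group 16) vs Sr (period 5, group 2): the stated order agrees with the simple trend.
(C) Ne (period 2, group 18) vs S (period 3, group 16): the stated order agrees with the simple trend.
(D) F (period 2, group 17) vs Si (period 3, group 14): the stated order agrees with the simple trend.
The exception is (A): Se (4p⁴) ionizes more easily than half-filled As (4p³).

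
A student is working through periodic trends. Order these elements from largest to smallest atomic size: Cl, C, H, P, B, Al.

Al > P > Cl > B > C > H

H is in period 1, group 1; B is in period 2, group 13; C is in period 2, group 14; Al is in period 3, group 13; P is in period 3, group 15; Cl is in period 3, group 17.
Moving right in a period, electrons are added to the same shell under a stronger nuclear pull, so atoms get smaller; moving down, a new shell is opened and atoms get larger.
Neither a single period nor a single group — weigh both effects.
C > H: period and group pull opposite ways; the down-group shift dominates (75 vs 32 pm).
B > C: B lies to the left of C in period 2, so the across-period effect alone puts B larger.
Cl > B: the two effects oppose for this pair; the down-group effect wins (99 vs 85 pm).
P > Cl: both are in period 3; the period trend gives P the larger value.
Al > P: Al lies to the left of P in period 3, so the across-period effect alone puts Al larger.
Tabulated atomic radius (pm): H 32, B 85, C 75, Al 126, P 111, Cl 99.
So from largest to smallest: Al > P > Cl > B > C > H.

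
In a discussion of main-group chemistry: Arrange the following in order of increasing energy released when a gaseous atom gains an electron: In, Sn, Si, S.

In, Sn, Si, S

Si is in period 3, group 14; S is in period 3, group 16; In is in period 5, group 13; Sn is in period 5, group 14.
Electron affinity generally becomes more exothermic across a period toward the halogens and less exothermic down a group.
Here both period and group differ, so the two effects have to be weighed against each other.
Sn > In: both are in period 5; the period trend gives Sn the larger value.
Si > Sn: Si sits above Sn in group 14, so the down-group effect alone puts Si higher.
S > Si: S lies to the right of Si in period 3, so the across-period effect alone puts S higher.
For reference (kJ/mol): Si 134, S 200, In 29, Sn 107.
So from lowest to highest: In < Sn < Si < S.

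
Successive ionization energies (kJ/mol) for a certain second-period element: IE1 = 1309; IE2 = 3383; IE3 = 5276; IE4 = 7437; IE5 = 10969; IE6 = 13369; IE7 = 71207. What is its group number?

Look for the largest jump between consecutive ionization energies: IE7/IE6 ≈ 5.3, far larger than any earlier ratio.
That jump marks the point where a core electron is being removed. So the atom has 6 valence electrons.
A main-group element with 6 valence electrons is in group 16.

Group 16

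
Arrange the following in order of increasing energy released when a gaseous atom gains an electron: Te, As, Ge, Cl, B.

Adding an electron releases more energy for atoms nearer the top right (short of the noble gases).
These span different periods and groups, so the two trends combine.
As > B: the two effects oppose for this pair; the across-period effect wins (78 vs 27 kJ/mol).
Ge > As: this pair runs against the simple trend — see the exception note.
Te > Ge: the two effects oppose for this pair; the across-period effect wins (190 vs 119 kJ/mol).
Cl > Te: relative to Te, both the across-period and down-group shifts push Cl's electron affinity up.
Note the exception: Ge has a higher electron affinity than As, contrary to the simple trend — adding an electron to As's half-filled 4p³ is unfavourable, so Ge (4p²) has the more exothermic EA.
For reference (kJ/mol): B 27, Cl 349, Ge 119, As 78, Te 190.
So from lowest to highest: B < As < Ge < Te < Cl.

B < As < Ge < Te < Cl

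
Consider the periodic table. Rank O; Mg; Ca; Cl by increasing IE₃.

Cl < Ca < O < Mg

The third ionization energy removes an electron from the +2 ion. For each element: O²⁺ still has 4 valence electrons; Mg²⁺ is the bare [Ne] core; Ca²⁺ is the bare [Ar] core; Cl²⁺ still has 5 valence electrons.
Usually core removal costs more than valence removal, but here the competition is close: a tightly held n=2 valence electron can cost more to remove than an n=3 core electron, so the actual values have to decide it.
Valence configurations: O²⁺ [He]2s²2p², Cl²⁺ [Ne]3s²3p³.
Approximate IE_3 values (kJ/mol): O 5300, Mg 7733, Ca 4912, Cl 3822.
So the third ionization energies run Cl < Ca < O < Mg.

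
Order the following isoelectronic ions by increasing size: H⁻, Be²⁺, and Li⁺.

Be²⁺ < Li⁺ < H⁻

All of these have 2 electrons, so size is governed by nuclear charge alone: the more protons, the stronger the pull on the same electron cloud, and the smaller the ion.
Nuclear charges: Be²⁺ (Z=4), Li⁺ (Z=3), H⁻ (Z=1).
Smallest to largest: Be²⁺ < Li⁺ < H⁻.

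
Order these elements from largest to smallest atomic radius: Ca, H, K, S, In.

H is in period 1, group 1; S is in period 3, group 16; K is in period 4, group 1; Ca is in period 4, group 2; In is in period 5, group 13.
Across a period the added protons contract the valence shell; down a group each new principal shell makes the atom larger.
Here both period and group differ, so the two effects have to be weighed against each other.
S > H: period and group pull opposite ways; the down-group shift dominates (103 vs 32 pm).
In > S: relative to S, both the across-period and down-group shifts push In's atomic radius up.
Ca > In: the two effects oppose for this pair; the across-period effect wins (171 vs 142 pm).
K > Ca: both are in period 4; the period trend gives K the larger value.
For reference (pm): H 32, S 103, K 196, Ca 171, In 142.
So from largest to smallest: K > Ca > In > S > H.

K > Ca > In > S > H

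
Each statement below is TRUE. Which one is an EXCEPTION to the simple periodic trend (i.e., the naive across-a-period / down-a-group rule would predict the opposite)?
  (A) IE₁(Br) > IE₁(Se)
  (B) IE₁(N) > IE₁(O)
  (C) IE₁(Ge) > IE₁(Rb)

The general trend: first ionization energy increases across a period and decreases down a group.
(A) Br (period 4, group 17) vs Se (period 4, group 16): the stated order agrees with the simple trend.
(B) N (period 2, group 15) vs O (period 2, group 16): the stated order contradicts the simple trend.
(C) Ge (period 4, group 14) vs Rb (period 5, group 1): the stated order agrees with the simple trend.
The exception is (B): pairing an electron in O's 2p⁴ costs repulsion energy, so O ionizes more easily than half-filled N (2p³).

(B)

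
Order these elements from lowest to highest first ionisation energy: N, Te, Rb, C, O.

C is in period 2, group 14; N is in period 2, group 15; O is in period 2, group 16; Rb is in period 5, group 1; Te is in period 5, group 16.
First ionization energy rises across a period (greater Z_eff holds electrons more tightly) and falls down a group (valence electrons are farther from the nucleus).
Here both period and group differ, so the two effects have to be weighed against each other.
Te > Rb: Te lies to the right of Rb in period 5, so the across-period effect alone puts Te higher.
C > Te: period and group pull opposite ways; the down-group shift dominates (1086 vs 869 kJ/mol).
O > C: O lies to the right of C in period 2, so the across-period effect alone puts O higher.
N > O: this pair runs against the simple trend — see the exception note.
Note the exception: N has a higher first ionization energy than O, contrary to the simple trend — pairing an electron in O's 2p⁴ costs repulsion energy, so O ionizes more easily than half-filled N (2p³).
Tabulated first ionization energy (kJ/mol): C 1086, N 1402, O 1314, Rb 403, Te 869.
So from lowest to highest: Rb < Te < C < O < N.

Rb, Te, C, O, N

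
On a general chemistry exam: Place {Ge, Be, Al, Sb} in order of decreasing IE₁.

Be is in period 2, group 2; Al is in period 3, group 13; Ge is in period 4, group 14; Sb is in period 5, group 15.
Removing the outermost electron gets harder across a period and easier down a group.
These sit on a diagonal, where the across-period and down-group effects partly cancel.
Ge > Al: the two effects oppose for this pair; the across-period effect wins (762 vs 578 kJ/mol).
Sb > Ge: the two effects oppose for this pair; the across-period effect wins (831 vs 762 kJ/mol).
Be > Sb: period and group pull opposite ways; the down-group shift dominates (900 vs 831 kJ/mol).
Approximate values (kJ/mol): Be 900, Al 578, Ge 762, Sb 831.
So from highest to lowest: Be > Sb > Ge > Al.

Be > Sb > Ge > Al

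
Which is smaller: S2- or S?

S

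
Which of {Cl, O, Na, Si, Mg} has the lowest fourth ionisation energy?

Si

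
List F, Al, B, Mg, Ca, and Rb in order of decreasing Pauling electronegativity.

B is in period 2, group 13; F is in period 2, group 17; Mg is in period 3, group 2; Al is in period 3, group 13; Ca is in period 4, group 2; Rb is in period 5, group 1.
EN rises left→right (higher Z_eff, smaller atoms) and falls top→bottom (larger, more shielded atoms).
Here both period and group differ, so the two effects have to be weighed against each other.
Ca > Rb: relative to Rb, both the across-period and down-group shifts push Ca's electronegativity up.
Mg > Ca: they share group 2; the group trend gives Mg the larger value.
Al > Mg: Al lies to the right of Mg in period 3, so the across-period effect alone puts Al higher.
B > Al: they share group 13; the group trend gives B the larger value.
F > B: both are in period 2; the period trend gives F the larger value.
For reference (Pauling): B 2.04, F 3.98, Mg 1.31, Al 1.61, Ca 1.00, Rb 0.82.
So from highest to lowest: F > B > Al > Mg > Ca > Rb.

F, B, Al, Mg, Ca, Rb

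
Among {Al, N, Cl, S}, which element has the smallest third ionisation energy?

Al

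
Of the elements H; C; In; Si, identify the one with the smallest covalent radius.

H

H is in period 1, group 1; C is in period 2, group 14; Si is in period 3, group 14; In is in period 5, group 13.
Radius decreases left→right (rising Z_eff, same n) and increases top→bottom (higher n).
Here both period and group differ, so the two effects have to be weighed against each other.
C > H: period and group pull opposite ways; the down-group shift dominates (75 vs 32 pm).
Si > C: Si sits below C in group 14, so the down-group effect alone puts Si larger.
In > Si: both effects reinforce here, so In is clearly the larger of the two.
Approximate values (pm): H 32, C 75, Si 116, In 142.
The smallest covalent radius among these belongs to H.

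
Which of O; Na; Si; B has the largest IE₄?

B

After 3 electrons have been removed, what remains? O³⁺ still has 3 valence electrons; Na³⁺ is already 2 electrons into the core; Si³⁺ still has 1 valence electron; B³⁺ is the bare [He] core.
Pulling an electron out of a noble-gas core costs far more than removing a remaining valence electron, so Na and B sit at the high end of IE_4.
Valence configurations: O³⁺ [He]2s²2p¹, Si³⁺ [Ne]3s¹.
The numbers (kJ/mol): O 7469, Na 9543, Si 4356, B 25026.
Putting it together, IE_4: Si < O < Na < B.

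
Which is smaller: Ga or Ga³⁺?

Forming Ga³⁺ removes 3 electrons from Ga. Fewer electrons for the same nuclear charge means less shielding and a higher Z_eff on the remaining electrons, and for main-group metals the entire outer shell is lost.
A cation is smaller than its parent atom: Ga³⁺ < Ga.

Ga³⁺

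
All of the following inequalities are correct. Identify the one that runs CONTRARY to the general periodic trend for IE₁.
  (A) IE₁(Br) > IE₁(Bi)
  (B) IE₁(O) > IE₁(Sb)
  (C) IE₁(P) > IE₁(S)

The general trend: IE₁ increases across a period and decreases down a group.
(A) Br (period 4, group 17) vs Bi (period 6, group 15): the stated order agrees with the simple trend.
(B) O (period 2, group 16) vs Sb (period 5, group 15): the stated order agrees with the simple trend.
(C) P (period 3, group 15) vs S (period 3, group 16): the stated order contradicts the simple trend.
The exception is (C): S (3p⁴) ionizes more easily than half-filled P (3p³) because the paired 3p electron in S is pushed out by e⁻–e⁻ repulsion.

(C)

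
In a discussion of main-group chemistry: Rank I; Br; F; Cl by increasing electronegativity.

F is in period 2, group 17; Cl is in period 3, group 17; Br is in period 4, group 17; I is in period 5, group 17.
Electronegativity increases across a period and decreases down a group, tracking effective nuclear charge and atomic size.
All are in group 17, so electronegativity increases up the group.
So from lowest to highest: I < Br < Cl < F.

I < Br < Cl < F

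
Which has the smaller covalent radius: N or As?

N is in period 2, group 15; As is in period 4, group 15.
Radius decreases left→right (rising Z_eff, same n) and increases top→bottom (higher n).
All are in group 15, so atomic radius increases down the group.
So N has the smaller covalent radius (N < As).

N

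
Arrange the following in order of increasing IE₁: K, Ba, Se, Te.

K < Ba < Te < Se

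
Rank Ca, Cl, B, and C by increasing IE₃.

After 2 electrons have been removed, what remains? Ca²⁺ is the bare [Ar] core; Cl²⁺ still has 5 valence electrons; B²⁺ still has 1 valence electron; C²⁺ still has 2 valence electrons.
Breaking into a closed-shell core is much more expensive than removing a leftover valence electron — Ca has the largest IE_3 here.
Valence configurations: Cl²⁺ [Ne]3s²3p³, B²⁺ [He]2s¹, C²⁺ [He]2s².
The numbers (kJ/mol): Ca 4912, Cl 3822, B 3660, C 4620.
Overall IE_3 order: B < Cl < C < Ca.

B, Cl, C, Ca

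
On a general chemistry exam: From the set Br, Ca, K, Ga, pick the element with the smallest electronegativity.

K

K is in period 4, group 1; Ca is in period 4, group 2; Ga is in period 4, group 13; Br is in period 4, group 17.
Electronegativity increases across a period and decreases down a group, tracking effective nuclear charge and atomic size.
All lie in period 4, so electronegativity increases left to right.
The smallest electronegativity among these belongs to K.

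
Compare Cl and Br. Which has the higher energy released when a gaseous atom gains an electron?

Cl

Cl is in period 3, group 17; Br is in period 4, group 17.
Atoms with high Z_eff and room in the valence shell (especially the halogens) have the most exothermic electron affinities.
All are in group 17, so electron affinity increases up the group.
So Cl has the higher energy released when a gaseous atom gains an electron (Cl > Br).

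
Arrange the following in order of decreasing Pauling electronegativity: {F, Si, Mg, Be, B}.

F, B, Si, Be, Mg

Be is in period 2, group 2; B is in period 2, group 13; F is in period 2, group 17; Mg is in period 3, group 2; Si is in period 3, group 14.
Smaller atoms with higher effective nuclear charge are more electronegative.
Neither a single period nor a single group — weigh both effects.
Be > Mg: they share group 2; the group trend gives Be the larger value.
Si > Be: period and group pull opposite ways; the across-period shift dominates (1.90 vs 1.57).
B > Si: the two effects oppose for this pair; the down-group effect wins (2.04 vs 1.90).
F > B: F lies to the right of B in period 2, so the across-period effect alone puts F higher.
Approximate values (Pauling): Be 1.57, B 2.04, F 3.98, Mg 1.31, Si 1.90.
So from highest to lowest: F > B > Si > Be > Mg.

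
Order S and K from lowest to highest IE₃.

S, K

The third ionization energy removes an electron from the +2 ion. For each element: S²⁺ still has 4 valence electrons; K²⁺ is already 1 electron into the core.
Pulling an electron out of a noble-gas core costs far more than removing a remaining valence electron, so K sits at the high end of IE_3.
Approximate IE_3 values (kJ/mol): S 3357, K 4420.
Overall IE_3 order: S < K.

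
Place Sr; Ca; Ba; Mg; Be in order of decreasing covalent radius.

Ba, Sr, Ca, Mg, Be

Be is in period 2, group 2; Mg is in period 3, group 2; Ca is in period 4, group 2; Sr is in period 5, group 2; Ba is in period 6, group 2.
Radius decreases left→right (rising Z_eff, same n) and increases top→bottom (higher n).
All are in group 2, so atomic radius increases down the group.
So from largest to smallest: Ba > Sr > Ca > Mg > Be.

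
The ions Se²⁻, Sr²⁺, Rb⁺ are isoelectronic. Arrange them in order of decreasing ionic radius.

All of these have 36 electrons, so size is governed by nuclear charge alone: the more protons, the stronger the pull on the same electron cloud, and the smaller the ion.
Nuclear charges: Sr²⁺ (Z=38), Rb⁺ (Z=37), Se²⁻ (Z=34).
Largest to smallest: Se²⁻ > Rb⁺ > Sr²⁺.

Se²⁻ > Rb⁺ > Sr²⁺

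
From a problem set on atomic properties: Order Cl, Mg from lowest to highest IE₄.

Cl < Mg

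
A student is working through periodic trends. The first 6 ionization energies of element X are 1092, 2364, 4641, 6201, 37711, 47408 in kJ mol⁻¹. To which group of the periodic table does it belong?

Look for the largest jump between consecutive ionization energies: IE5/IE4 ≈ 6.1, far larger than any earlier ratio.
That jump marks the point where a core electron is being removed. So the atom has 4 valence electrons.
A main-group element with 4 valence electrons is in group 14.

Group 14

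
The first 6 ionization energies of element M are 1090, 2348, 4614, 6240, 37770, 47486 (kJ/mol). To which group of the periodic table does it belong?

Group 14

Look for the largest jump between consecutive ionization energies: IE5/IE4 ≈ 6.1, far larger than any earlier ratio.
That jump marks the point where a core electron is being removed. So the atom has 4 valence electrons.
A main-group element with 4 valence electrons is in group 14.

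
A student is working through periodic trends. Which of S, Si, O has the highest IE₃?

The third ionization energy removes an electron from the +2 ion. For each element: S²⁺ still has 4 valence electrons; Si²⁺ still has 2 valence electrons; O²⁺ still has 4 valence electrons.
All are still removing valence electrons, so compare the +2 ions as you would atoms: IE_3 generally rises across a period (higher Z_eff) and falls down a group (larger shell), subject to the usual subshell exceptions.
Valence configurations: S²⁺ [Ne]3s²3p², Si²⁺ [Ne]3s², O²⁺ [He]2s²2p².
Tabulated IE_3 (kJ/mol): S 3357, Si 3232, O 5300.
Overall IE_3 order: Si < S < O.

O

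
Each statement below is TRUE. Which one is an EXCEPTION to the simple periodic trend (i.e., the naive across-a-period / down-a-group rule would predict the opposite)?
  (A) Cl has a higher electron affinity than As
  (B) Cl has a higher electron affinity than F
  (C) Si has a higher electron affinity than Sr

(B)

The general trend: electron affinity increases across a period and decreases down a group.
(A) Cl (period 3, group 17) vs As (period 4, group 15): the stated order agrees with the simple trend.
(B) Cl (period 3, group 17) vs F (period 2, group 17): the stated order contradicts the simple trend.
(C) Si (period 3, group 14) vs Sr (period 5, group 2): the stated order agrees with the simple trend.
The exception is (B): F's small 2p subshell makes the incoming electron feel strong e⁻–e⁻ repulsion, so Cl actually releases more energy on gaining an electron.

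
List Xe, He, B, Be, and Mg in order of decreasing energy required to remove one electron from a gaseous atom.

He > Xe > Be > B > Mg

IE₁ increases left→right with effective nuclear charge and decreases top→bottom as the valence shell moves farther out.
Neither a single period nor a single group — weigh both effects.
B > Mg: both effects reinforce here, so B is clearly the higher of the two.
Be > B: this pair runs against the simple trend — see the exception note.
Xe > Be: period and group pull opposite ways; the across-period shift dominates (1170 vs 900 kJ/mol).
He > Xe: He sits above Xe in group 18, so the down-group effect alone puts He higher.
Note the exception: Be has a higher first ionization energy than B, contrary to the simple trend — removing B's lone 2p electron is easier than breaking Be's filled 2s².
Approximate values (kJ/mol): He 2372, Be 900, B 801, Mg 738, Xe 1170.
So from highest to lowest: He > Xe > Be > B > Mg.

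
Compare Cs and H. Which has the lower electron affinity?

Cs

H is in period 1, group 1; Cs is in period 6, group 1.
Electron affinity generally becomes more exothermic across a period toward the halogens and less exothermic down a group.
All are in group 1, so electron affinity increases up the group.
So Cs has the lower electron affinity (Cs < H).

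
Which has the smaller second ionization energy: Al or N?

Al

After 1 electron has been removed, what remains? Al⁺ still has 2 valence electrons; N⁺ still has 4 valence electrons.
All are still removing valence electrons, so compare the +1 ions as you would atoms: IE_2 generally rises across a period (higher Z_eff) and falls down a group (larger shell), subject to the usual subshell exceptions.
Valence configurations: Al⁺ [Ne]3s², N⁺ [He]2s²2p².
Approximate IE_2 values (kJ/mol): Al 1817, N 2856.
So the second ionization energies run Al < N.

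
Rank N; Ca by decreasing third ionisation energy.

Ca, N

The third ionization energy removes an electron from the +2 ion. For each element: N²⁺ still has 3 valence electrons; Ca²⁺ is the bare [Ar] core.
Pulling an electron out of a noble-gas core costs far more than removing a remaining valence electron, so Ca sits at the high end of IE_3.
The numbers (kJ/mol): N 4578, Ca 4912.
Putting it together, IE_3: N < Ca.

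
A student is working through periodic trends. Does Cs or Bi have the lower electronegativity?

Cs is in period 6, group 1; Bi is in period 6, group 15.
Electronegativity increases across a period and decreases down a group, tracking effective nuclear charge and atomic size.
All lie in period 6, so electronegativity increases left to right.
So Cs has the lower electronegativity (Cs < Bi).

Cs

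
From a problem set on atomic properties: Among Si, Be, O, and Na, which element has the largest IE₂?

Na

The second ionization energy removes an electron from the +1 ion. For each element: Si⁺ still has 3 valence electrons; Be⁺ still has 1 valence electron; O⁺ still has 5 valence electrons; Na⁺ is the bare [Ne] core.
Breaking into a closed-shell core is much more expensive than removing a leftover valence electron — Na has the largest IE_2 here.
Valence configurations: Si⁺ [Ne]3s²3p¹, Be⁺ [He]2s¹, O⁺ [He]2s²2p³.
Tabulated IE_2 (kJ/mol): Si 1577, Be 1757, O 3388, Na 4562.
Overall IE_2 order: Si < Be < O < Na.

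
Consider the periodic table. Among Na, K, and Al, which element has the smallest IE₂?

Consider each +1 ion: Na⁺ is the bare [Ne] core; K⁺ is the bare [Ar] core; Al⁺ still has 2 valence electrons.
Breaking into a closed-shell core is much more expensive than removing a leftover valence electron — K and Na have the largest IE_2 here.
Approximate IE_2 values (kJ/mol): Na 4562, K 3052, Al 1817.
Overall IE_2 order: Al < K < Na.

Al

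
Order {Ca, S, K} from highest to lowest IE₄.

Ca > K > S

IE_4 is the cost of taking one more electron from the +3 cation: Ca³⁺ is already 1 electron into the core; S³⁺ still has 3 valence electrons; K³⁺ is already 2 electrons into the core.
Breaking into a closed-shell core is much more expensive than removing a leftover valence electron — K and Ca have the largest IE_4 here.
Tabulated IE_4 (kJ/mol): Ca 6491, S 4556, K 5877.
So the fourth ionization energies run S < K < Ca.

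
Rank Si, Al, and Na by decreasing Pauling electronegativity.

Na is in period 3, group 1; Al is in period 3, group 13; Si is in period 3, group 14.
Atoms toward the upper right of the periodic table pull bonding electrons most strongly.
All lie in period 3, so electronegativity increases left to right.
So from highest to lowest: Si > Al > Na.

Si > Al > Na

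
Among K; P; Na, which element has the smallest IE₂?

The second ionization energy removes an electron from the +1 ion. For each element: K⁺ is the bare [Ar] core; P⁺ still has 4 valence electrons; Na⁺ is the bare [Ne] core.
Breaking into a closed-shell core is much more expensive than removing a leftover valence electron — K and Na have the largest IE_2 here.
Tabulated IE_2 (kJ/mol): K 3052, P 1907, Na 4562.
Putting it together, IE_2: P < K < Na.

P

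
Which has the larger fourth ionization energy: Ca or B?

The fourth ionization energy removes an electron from the +3 ion. For each element: Ca³⁺ is already 1 electron into the core; B³⁺ is the bare [He] core.
All of these are removing an electron from a noble-gas core or deeper; the smaller core (lower principal quantum number) is held far more tightly, and within a period the higher nuclear charge binds the same core more tightly.
Tabulated IE_4 (kJ/mol): Ca 6491, B 25026.
Overall IE_4 order: Ca < B.

B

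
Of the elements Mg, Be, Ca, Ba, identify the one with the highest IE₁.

Be

Be is in period 2, group 2; Mg is in period 3, group 2; Ca is in period 4, group 2; Ba is in period 6, group 2.
IE₁ increases left→right with effective nuclear charge and decreases top→bottom as the valence shell moves farther out.
All are in group 2, so first ionization energy increases up the group.
The highest IE₁ among these belongs to Be.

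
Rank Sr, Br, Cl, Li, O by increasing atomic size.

Li is in period 2, group 1; O is in period 2, group 16; Cl is in period 3, group 17; Br is in period 4, group 17; Sr is in period 5, group 2.
Moving right in a period, electrons are added to the same shell under a stronger nuclear pull, so atoms get smaller; moving down, a new shell is opened and atoms get larger.
These span different periods and groups, so the two trends combine.
Cl > O: period and group pull opposite ways; the down-group shift dominates (99 vs 63 pm).
Br > Cl: they share group 17; the group trend gives Br the larger value.
Li > Br: the two effects oppose for this pair; the across-period effect wins (133 vs 114 pm).
Sr > Li: the two effects oppose for this pair; the down-group effect wins (185 vs 133 pm).
For reference (pm): Li 133, O 63, Cl 99, Br 114, Sr 185.
So from smallest to largest: O < Cl < Br < Li < Sr.

O, Cl, Br, Li, Sr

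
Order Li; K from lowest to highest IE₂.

The second ionization energy removes an electron from the +1 ion. For each element: Li⁺ is the bare [He] core; K⁺ is the bare [Ar] core.
All of these are removing an electron from a noble-gas core or deeper; the smaller core (lower principal quantum number) is held far more tightly, and within a period the higher nuclear charge binds the same core more tightly.
Tabulated IE_2 (kJ/mol): Li 7298, K 3052.
So the second ionization energies run K < Li.

K < Li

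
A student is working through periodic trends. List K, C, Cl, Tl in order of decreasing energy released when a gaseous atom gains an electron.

C is in period 2, group 14; Cl is in period 3, group 17; K is in period 4, group 1; Tl is in period 6, group 13.
Adding an electron releases more energy for atoms nearer the top right (short of the noble gases).
These span different periods and groups, so the two trends combine.
K > Tl: the two effects oppose for this pair; the down-group effect wins (48 vs 19 kJ/mol).
C > K: relative to K, both the across-period and down-group shifts push C's electron affinity up.
Cl > C: period and group pull opposite ways; the across-period shift dominates (349 vs 122 kJ/mol).
For reference (kJ/mol): C 122, Cl 349, K 48, Tl 19.
So from highest to lowest: Cl > C > K > Tl.

Cl > C > K > Tl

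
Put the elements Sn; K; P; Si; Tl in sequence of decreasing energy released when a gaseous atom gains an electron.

Si > Sn > P > K > Tl

Si is in period 3, group 14; P is in period 3, group 15; K is in period 4, group 1; Sn is in period 5, group 14; Tl is in period 6, group 13.
EA tends to increase across a period and decrease down a group, though the pattern is less regular than for IE or radius.
Here both period and group differ, so the two effects have to be weighed against each other.
K > Tl: the two effects oppose for this pair; the down-group effect wins (48 vs 19 kJ/mol).
P > K: relative to K, both the across-period and down-group shifts push P's electron affinity up.
Sn > P: this pair runs against the simple trend — see the exception note.
Si > Sn: they share group 14; the group trend gives Si the larger value.
Note the exception: Sn has a higher electron affinity than P, contrary to the simple trend — adding an electron to P's half-filled np³ subshell costs electron-pairing energy.
Note the exception: Si has a higher electron affinity than P, contrary to the simple trend — adding an electron to P's half-filled 3p³ is unfavourable, so Si (3p²) has the more exothermic EA.
Tabulated electron affinity (kJ/mol): Si 134, P 72, K 48, Sn 107, Tl 19.
So from highest to lowest: Si > Sn > P > K > Tl.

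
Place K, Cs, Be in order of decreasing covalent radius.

Moving right in a period, electrons are added to the same shell under a stronger nuclear pull, so atoms get smaller; moving down, a new shell is opened and atoms get larger.
Neither a single period nor a single group — weigh both effects.
K > Be: relative to Be, both the across-period and down-group shifts push K's atomic radius up.
Cs > K: they share group 1; the group trend gives Cs the larger value.
Tabulated atomic radius (pm): Be 102, K 196, Cs 232.
So from largest to smallest: Cs > K > Be.

Cs > K > Be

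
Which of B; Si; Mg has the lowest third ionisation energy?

Si

Consider each +2 ion: B²⁺ still has 1 valence electron; Si²⁺ still has 2 valence electrons; Mg²⁺ is the bare [Ne] core.
Core electrons are held far more tightly than valence electrons, so Mg tops the IE_3 order.
Valence configurations: B²⁺ [He]2s¹, Si²⁺ [Ne]3s².
The numbers (kJ/mol): B 3660, Si 3232, Mg 7733.
So the third ionization energies run Si < B < Mg.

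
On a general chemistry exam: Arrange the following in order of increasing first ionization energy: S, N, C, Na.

Across a period the outer electron is held more tightly (higher IE₁); down a group it sits in a higher shell, more shielded, and comes off more easily.
Neither a single period nor a single group — weigh both effects.
S > Na: both are in period 3; the period trend gives S the larger value.
C > S: the two effects oppose for this pair; the down-group effect wins (1086 vs 1000 kJ/mol).
N > C: both are in period 2; the period trend gives N the larger value.
Approximate values (kJ/mol): C 1086, N 1402, Na 496, S 1000.
So from lowest to highest: Na < S < C < N.

Na < S < C < N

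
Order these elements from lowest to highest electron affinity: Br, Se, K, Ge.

K, Ge, Se, Br

Adding an electron releases more energy for atoms nearer the top right (short of the noble gases).
All lie in period 4, so electron affinity increases left to right.
So from lowest to highest: K < Ge < Se < Br.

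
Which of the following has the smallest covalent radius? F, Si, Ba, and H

H

Radius decreases left→right (rising Z_eff, same n) and increases top→bottom (higher n).
These span different periods and groups, so the two trends combine.
F > H: period and group pull opposite ways; the down-group shift dominates (64 vs 32 pm).
Si > F: both effects reinforce here, so Si is clearly the larger of the two.
Ba > Si: relative to Si, both the across-period and down-group shifts push Ba's atomic radius up.
Approximate values (pm): H 32, F 64, Si 116, Ba 196.
The smallest covalent radius among these belongs to H.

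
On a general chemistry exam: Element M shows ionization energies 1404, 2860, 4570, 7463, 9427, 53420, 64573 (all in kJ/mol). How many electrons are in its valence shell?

5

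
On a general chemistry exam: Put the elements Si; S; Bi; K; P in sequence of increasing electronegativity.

K < Si < Bi < P < S

Electronegativity increases across a period and decreases down a group, tracking effective nuclear charge and atomic size.
Here both period and group differ, so the two effects have to be weighed against each other.
Si > K: both effects reinforce here, so Si is clearly the higher of the two.
Bi > Si: the two effects oppose for this pair; the across-period effect wins (2.02 vs 1.90).
P > Bi: P sits above Bi in group 15, so the down-group effect alone puts P higher.
S > P: S lies to the right of P in period 3, so the across-period effect alone puts S higher.
Approximate values (Pauling): Si 1.90, P 2.19, S 2.58, K 0.82, Bi 2.02.
So from lowest to highest: K < Si < Bi < P < S.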